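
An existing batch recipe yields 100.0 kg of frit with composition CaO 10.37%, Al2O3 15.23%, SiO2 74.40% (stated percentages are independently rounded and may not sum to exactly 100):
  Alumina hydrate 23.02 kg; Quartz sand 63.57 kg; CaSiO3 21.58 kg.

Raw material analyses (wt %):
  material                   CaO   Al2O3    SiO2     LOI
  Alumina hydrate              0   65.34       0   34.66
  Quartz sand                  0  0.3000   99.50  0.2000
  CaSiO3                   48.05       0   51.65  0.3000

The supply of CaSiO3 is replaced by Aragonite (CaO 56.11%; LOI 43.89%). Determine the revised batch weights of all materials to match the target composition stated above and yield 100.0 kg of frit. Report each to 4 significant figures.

Revised batch per 100.0 kg frit:
  Alumina hydrate: 22.97 kg
  Quartz sand: 74.77 kg
  Aragonite: 18.48 kg
Total batch = 116.2 kg; LOI loss = 16.22 kg

Intermediates appear, rounded to 4 significant figures, on the page; every computation keeps full precision through every step. Exactly one rounding goes into every reported result. All derived quantities are re-derived from the weighed amounts for 100.0 kg of glass at exact precision (glass mass, yield, three oxide percentages, totals, LOI) as set out in problem or answer.
Per-oxide target masses for 100.0 kg frit:
  CaO: 10.37% × 100.0 = 10.37 kg
  Al2O3: 15.23% × 100.0 = 15.23 kg
  SiO2: 74.40% × 100.0 = 74.40 kg
Oxide-by-oxide audit on the weights just shown, under the basis named above (sums match the target masses net of answer rounding effects):
  CaO: 18.48·0.5611 = 10.37 kg (target 10.37 kg)
  Al2O3: 22.97·0.6534 + 74.77·0.003000 = 15.23 kg (target 15.23 kg)
  SiO2: 74.77·0.9950 = 74.40 kg (target 74.40 kg)
Glass mass check: the batch minus its LOI: 100.0 kg (the targets, summed, come to 100.0 kg; against the stated basis, 100.0 kg — deltas are rounding alone).
Summing the batch: Σ batch = 116.2 kg; loss to ignition Σ batch·LOI = 16.22 kg; yield, glass over the total, = 86.04%.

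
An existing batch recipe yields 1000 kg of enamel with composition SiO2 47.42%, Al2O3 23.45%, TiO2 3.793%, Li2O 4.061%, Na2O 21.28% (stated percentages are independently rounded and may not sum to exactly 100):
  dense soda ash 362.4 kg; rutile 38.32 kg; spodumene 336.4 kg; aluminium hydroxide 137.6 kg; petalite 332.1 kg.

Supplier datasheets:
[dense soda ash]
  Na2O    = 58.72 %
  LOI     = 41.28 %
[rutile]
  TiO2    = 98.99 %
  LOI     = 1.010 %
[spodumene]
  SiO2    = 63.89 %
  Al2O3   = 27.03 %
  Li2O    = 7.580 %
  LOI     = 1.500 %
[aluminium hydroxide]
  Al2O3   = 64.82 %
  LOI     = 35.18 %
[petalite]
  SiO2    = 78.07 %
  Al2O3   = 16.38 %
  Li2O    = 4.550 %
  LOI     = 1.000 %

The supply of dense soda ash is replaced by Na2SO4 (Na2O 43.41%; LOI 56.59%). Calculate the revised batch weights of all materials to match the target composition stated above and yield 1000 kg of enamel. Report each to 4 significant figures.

Every computation keeps full precision from first step to last — mid-chain values are printed (rounded to 4 significant figures) at each printed step; every reported number is rounded exactly once — all derived quantities (net glass mass, the yield, the totals, LOI, the five compositions) are carried in full precision from the batch weights on 1000 kg of glass, as set out in problem or answer.
Target oxide masses per 1000 kg enamel:
  SiO2: 47.42% × 1000 = 474.2 kg
  Al2O3: 23.45% × 1000 = 234.5 kg
  TiO2: 3.793% × 1000 = 37.93 kg
  Li2O: 4.061% × 1000 = 40.61 kg
  Na2O: 21.28% × 1000 = 212.8 kg
A balance pass over the oxides, per the reported batch figures, against the basis in use (summed amounts equal target values net of answer rounding effects):
  SiO2: 336.4·0.6389 + 332.1·0.7807 = 474.2 kg (target 474.2 kg)
  Al2O3: 336.4·0.2703 + 137.6·0.6482 + 332.1·0.1638 = 234.5 kg (target 234.5 kg)
  TiO2: 38.32·0.9899 = 37.93 kg (target 37.93 kg)
  Li2O: 336.4·0.07580 + 332.1·0.04550 = 40.61 kg (target 40.61 kg)
  Na2O: 490.2·0.4341 = 212.8 kg (target 212.8 kg)
The glass-mass cross-check: total charge less LOI = 1000 kg (the Σ of target masses is 1000 kg; stated basis 1000 kg — differing by rounding only).
Batch total: Σ batch = 1335 kg; LOI removed, Σ of batch·LOI: 334.6 kg; yield = glass ÷ total batch = 74.93%.

Revised batch per 1000 kg enamel:
  Na2SO4: 490.2 kg
  rutile: 38.32 kg
  spodumene: 336.4 kg
  aluminium hydroxide: 137.6 kg
  petalite: 332.1 kg
Total batch = 1335 kg; LOI loss = 334.6 kg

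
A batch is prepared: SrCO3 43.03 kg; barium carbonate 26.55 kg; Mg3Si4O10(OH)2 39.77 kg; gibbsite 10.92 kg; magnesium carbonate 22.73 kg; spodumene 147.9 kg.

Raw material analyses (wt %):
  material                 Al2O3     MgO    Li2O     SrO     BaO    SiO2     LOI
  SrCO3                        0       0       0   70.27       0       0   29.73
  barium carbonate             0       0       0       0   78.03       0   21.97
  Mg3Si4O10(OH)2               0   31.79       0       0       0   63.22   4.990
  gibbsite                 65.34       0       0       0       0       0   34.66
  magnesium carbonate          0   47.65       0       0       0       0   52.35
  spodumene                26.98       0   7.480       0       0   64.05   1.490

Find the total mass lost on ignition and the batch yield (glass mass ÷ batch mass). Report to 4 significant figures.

LOI loss = 38.50 kg; glass = 252.4 kg; yield = 86.77%

The intermediate values are shown, rounded to four significant figures, in the working. Every computation holds full precision from start to finish; a single rounding produces every reported figure. Derived quantities (the six compositions, LOI, glass mass, yield, totals) are recomputed from the weighed amounts for 252.4 kg of glass at full precision, precisely as stated by the question or the answer.
Per-material ignition loss:
  SrCO3: 43.03 × 0.2973 = 12.79 kg
  barium carbonate: 26.55 × 0.2197 = 5.833 kg
  Mg3Si4O10(OH)2: 39.77 × 0.04990 = 1.985 kg
  gibbsite: 10.92 × 0.3466 = 3.785 kg
  magnesium carbonate: 22.73 × 0.5235 = 11.90 kg
  spodumene: 147.9 × 0.01490 = 2.204 kg
Total LOI = 38.50 kg
Glass = batch − LOI = 290.9 − 38.50 = 252.4 kg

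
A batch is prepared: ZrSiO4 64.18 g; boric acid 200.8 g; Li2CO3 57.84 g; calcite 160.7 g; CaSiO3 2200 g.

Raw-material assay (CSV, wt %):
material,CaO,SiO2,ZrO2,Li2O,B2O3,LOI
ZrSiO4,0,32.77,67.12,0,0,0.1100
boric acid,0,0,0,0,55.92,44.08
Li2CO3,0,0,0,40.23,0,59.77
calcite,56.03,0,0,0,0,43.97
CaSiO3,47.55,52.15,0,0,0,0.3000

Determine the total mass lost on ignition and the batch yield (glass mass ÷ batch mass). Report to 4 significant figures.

The whole derivation carries exact precision from first step to last — working values are printed rounded to 4 significant digits between the steps. Each reported value is rounded exactly once. All derived quantities are carried starting from the weights for 2483 g of glass in full precision (the totals, five oxide percentages, LOI, glass mass, yield) as set out in problem or answer.
Per-material ignition loss:
  ZrSiO4: 64.18 × 0.001100 = 0.07060 g
  boric acid: 200.8 × 0.4408 = 88.51 g
  Li2CO3: 57.84 × 0.5977 = 34.57 g
  calcite: 160.7 × 0.4397 = 70.66 g
  CaSiO3: 2200 × 0.003000 = 6.600 g
Total LOI = 200.4 g
Glass = batch − LOI = 2684 − 200.4 = 2483 g

LOI loss = 200.4 g; glass = 2483 g; yield = 92.53%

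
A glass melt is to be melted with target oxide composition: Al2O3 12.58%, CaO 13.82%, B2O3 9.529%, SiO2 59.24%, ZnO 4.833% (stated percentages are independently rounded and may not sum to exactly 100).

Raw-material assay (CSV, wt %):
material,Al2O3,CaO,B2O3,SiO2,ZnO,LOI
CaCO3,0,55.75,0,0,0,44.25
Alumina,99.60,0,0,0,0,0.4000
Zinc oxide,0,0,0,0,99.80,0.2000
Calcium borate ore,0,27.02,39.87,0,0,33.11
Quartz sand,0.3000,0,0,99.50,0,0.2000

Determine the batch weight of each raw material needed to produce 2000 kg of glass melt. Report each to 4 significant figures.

Values along the way are printed, with 4-significant-digit rounding, in the printout. All internal work carries full precision from start to finish; a single rounding yields each reported result; the derived quantities, including net glass mass, LOI, yield, the totals, the five compositions, are rebuilt from the weighed amounts at 2000 kg of glass at full precision exactly as shown in the problem or the answer.
Per-oxide target masses for 2000 kg glass melt:
  Al2O3: 12.58% × 2000 = 251.6 kg
  CaO: 13.82% × 2000 = 276.4 kg
  B2O3: 9.529% × 2000 = 190.6 kg
  SiO2: 59.24% × 2000 = 1185 kg
  ZnO: 4.833% × 2000 = 96.66 kg
Oxide-by-oxide audit working from each reported weight, against the basis in use (target by target, the sums agree up to rounding of the answer):
  Al2O3: 249.0·0.9960 + 1191·0.003000 = 251.6 kg (target 251.6 kg)
  CaO: 264.1·0.5575 + 478.0·0.2702 = 276.4 kg (target 276.4 kg)
  B2O3: 478.0·0.3987 = 190.6 kg (target 190.6 kg)
  SiO2: 1191·0.9950 = 1185 kg (target 1185 kg)
  ZnO: 96.85·0.9980 = 96.66 kg (target 96.66 kg)
Auditing the glass mass value: the batch minus its LOI: 2000 kg (the targets, summed, come to 2000 kg; the stated basis being 2000 kg — a pure rounding effect).
Summing the batch: Σ batch = 2279 kg; loss to ignition Σ batch·LOI = 278.7 kg; the yield ratio, glass ÷ batch: 87.77%.

Batch per 2000 kg glass melt:
  CaCO3: 264.1 kg
  Alumina: 249.0 kg
  Zinc oxide: 96.85 kg
  Calcium borate ore: 478.0 kg
  Quartz sand: 1191 kg
Total batch = 2279 kg; LOI loss = 278.7 kg; yield = 87.77%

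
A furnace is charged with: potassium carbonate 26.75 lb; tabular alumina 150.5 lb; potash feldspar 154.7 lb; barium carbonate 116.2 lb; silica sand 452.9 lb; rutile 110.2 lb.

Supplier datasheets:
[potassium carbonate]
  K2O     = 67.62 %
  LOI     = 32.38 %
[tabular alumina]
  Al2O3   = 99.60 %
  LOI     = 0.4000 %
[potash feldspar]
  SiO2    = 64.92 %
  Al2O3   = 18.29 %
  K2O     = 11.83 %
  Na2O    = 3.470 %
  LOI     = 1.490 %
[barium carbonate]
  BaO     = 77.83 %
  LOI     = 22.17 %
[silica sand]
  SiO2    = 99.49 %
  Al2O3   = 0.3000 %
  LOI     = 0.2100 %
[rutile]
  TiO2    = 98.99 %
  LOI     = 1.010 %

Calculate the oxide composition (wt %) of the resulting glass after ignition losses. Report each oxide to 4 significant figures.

All arithmetic runs at exact precision from first step to last; the intermediate values appear rounded to four significant figures in the printout — each reported value receives exactly one rounding. All derived quantities, which include totals, glass mass, LOI, yield, six oxide percentages, are rebuilt in full float precision, as set out in question or answer, from the weighed amounts per 971.9 lb of glass.
What the batch supplies per oxide:
  SiO2: 154.7·0.6492 + 452.9·0.9949 = 551.0 lb
  Al2O3: 150.5·0.9960 + 154.7·0.1829 + 452.9·0.003000 = 179.6 lb
  BaO: 116.2·0.7783 = 90.44 lb
  K2O: 26.75·0.6762 + 154.7·0.1183 = 36.39 lb
  Na2O: 154.7·0.03470 = 5.368 lb
  TiO2: 110.2·0.9899 = 109.1 lb
LOI: 26.75·0.3238 + 150.5·0.004000 + 154.7·0.01490 + 116.2·0.2217 + 452.9·0.002100 + 110.2·0.01010 = 39.39 lb
The glass mass, total less LOI, = 1011 − 39.39 = 971.9 lb (the oxide masses sum to this)
each wt % is 100 × oxide ÷ glass

Glass mass = 971.9 lb (batch 1011 − LOI 39.39).
Composition: SiO2 56.70%, Al2O3 18.48%, BaO 9.306%, K2O 3.744%, Na2O 0.5524%, TiO2 11.22%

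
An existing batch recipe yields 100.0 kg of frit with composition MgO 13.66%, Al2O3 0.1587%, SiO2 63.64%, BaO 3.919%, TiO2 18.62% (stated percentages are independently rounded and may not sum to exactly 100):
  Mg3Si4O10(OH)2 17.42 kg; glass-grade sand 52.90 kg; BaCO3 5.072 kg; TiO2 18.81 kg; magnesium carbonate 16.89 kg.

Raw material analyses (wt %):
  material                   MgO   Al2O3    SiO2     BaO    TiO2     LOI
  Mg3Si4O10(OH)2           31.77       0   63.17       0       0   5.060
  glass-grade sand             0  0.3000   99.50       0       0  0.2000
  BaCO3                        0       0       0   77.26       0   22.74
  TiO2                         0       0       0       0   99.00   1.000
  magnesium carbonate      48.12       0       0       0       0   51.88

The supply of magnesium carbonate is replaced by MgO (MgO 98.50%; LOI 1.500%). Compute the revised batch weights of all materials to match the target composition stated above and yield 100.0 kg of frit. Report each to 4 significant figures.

Working values appear rounded to 4 significant figures at each printed step — the working math runs at exact precision throughout. Every reported number carries a single rounding; derived quantities, which include yield, net glass mass, the totals, the five compositions, ignition loss, are recomputed at full precision, as quoted within either problem or answer, from the batch weights at 100.0 kg of glass.
Per-oxide target masses for 100.0 kg frit:
  MgO: 13.66% × 100.0 = 13.66 kg
  Al2O3: 0.1587% × 100.0 = 0.1587 kg
  SiO2: 63.64% × 100.0 = 63.64 kg
  BaO: 3.919% × 100.0 = 3.919 kg
  TiO2: 18.62% × 100.0 = 18.62 kg
Checking each oxide sum given the weights on record, relative to the basis at hand (delivered sums recover each target given rounding of the digits):
  MgO: 17.42·0.3177 + 8.249·0.9850 = 13.66 kg (target 13.66 kg)
  Al2O3: 52.90·0.003000 = 0.1587 kg (target 0.1587 kg)
  SiO2: 17.42·0.6317 + 52.90·0.9950 = 63.64 kg (target 63.64 kg)
  BaO: 5.072·0.7726 = 3.919 kg (target 3.919 kg)
  TiO2: 18.81·0.9900 = 18.62 kg (target 18.62 kg)
Glass mass check: the batch minus its LOI: 100.0 kg (targets for the oxides total 100.0 kg; the stated basis being 100.0 kg — deltas are rounding alone).
Total batch = Σ batch = 102.5 kg; Σ batch·LOI gives LOI loss = 2.452 kg; yield, glass over the total, = 97.61%.

Revised batch per 100.0 kg frit:
  Mg3Si4O10(OH)2: 17.42 kg
  glass-grade sand: 52.90 kg
  BaCO3: 5.072 kg
  TiO2: 18.81 kg
  MgO: 8.249 kg
Total batch = 102.5 kg; LOI loss = 2.452 kg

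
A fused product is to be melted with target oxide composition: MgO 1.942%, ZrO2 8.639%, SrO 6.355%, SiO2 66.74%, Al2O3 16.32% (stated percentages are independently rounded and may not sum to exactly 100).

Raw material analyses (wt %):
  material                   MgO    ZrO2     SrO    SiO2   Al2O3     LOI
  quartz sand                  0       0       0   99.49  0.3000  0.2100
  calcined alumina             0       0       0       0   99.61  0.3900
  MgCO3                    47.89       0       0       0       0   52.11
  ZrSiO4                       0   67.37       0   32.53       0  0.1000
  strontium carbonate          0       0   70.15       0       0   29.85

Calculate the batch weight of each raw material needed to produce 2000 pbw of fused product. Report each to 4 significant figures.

Batch per 2000 pbw fused product:
  quartz sand: 1258 pbw
  calcined alumina: 323.9 pbw
  MgCO3: 81.10 pbw
  ZrSiO4: 256.5 pbw
  strontium carbonate: 181.2 pbw
Total batch = 2101 pbw; LOI loss = 100.5 pbw; yield = 95.22%

The working math carries exact precision from first step to last; in-progress results are printed, with 4-significant-figure rounding, as written; every reported number is rounded just once — derived quantities are recomputed at exact precision (totals, the yield, five oxide percentages, net glass mass, ignition loss) using the weight values for 2000 pbw of glass as set out in the problem or answer text.
Per-oxide target masses for 2000 pbw fused product:
  MgO: 1.942% × 2000 = 38.84 pbw
  ZrO2: 8.639% × 2000 = 172.8 pbw
  SrO: 6.355% × 2000 = 127.1 pbw
  SiO2: 66.74% × 2000 = 1335 pbw
  Al2O3: 16.32% × 2000 = 326.4 pbw
A balance pass over the oxides, applying the batch weights above, relative to the basis at hand (delivered sums recover each target net of answer rounding effects):
  MgO: 81.10·0.4789 = 38.84 pbw (target 38.84 pbw)
  ZrO2: 256.5·0.6737 = 172.8 pbw (target 172.8 pbw)
  SrO: 181.2·0.7015 = 127.1 pbw (target 127.1 pbw)
  SiO2: 1258·0.9949 + 256.5·0.3253 = 1335 pbw (target 1335 pbw)
  Al2O3: 1258·0.003000 + 323.9·0.9961 = 326.4 pbw (target 326.4 pbw)
The glass-mass cross-check: batch total minus LOI = 2000 pbw (oxide target masses add up to 2000 pbw; stated basis 2000 pbw — gaps are rounding artifacts).
Total batch = Σ batch = 2101 pbw; LOI removed, Σ of batch·LOI: 100.5 pbw; glass ÷ batch gives a yield of 95.22%.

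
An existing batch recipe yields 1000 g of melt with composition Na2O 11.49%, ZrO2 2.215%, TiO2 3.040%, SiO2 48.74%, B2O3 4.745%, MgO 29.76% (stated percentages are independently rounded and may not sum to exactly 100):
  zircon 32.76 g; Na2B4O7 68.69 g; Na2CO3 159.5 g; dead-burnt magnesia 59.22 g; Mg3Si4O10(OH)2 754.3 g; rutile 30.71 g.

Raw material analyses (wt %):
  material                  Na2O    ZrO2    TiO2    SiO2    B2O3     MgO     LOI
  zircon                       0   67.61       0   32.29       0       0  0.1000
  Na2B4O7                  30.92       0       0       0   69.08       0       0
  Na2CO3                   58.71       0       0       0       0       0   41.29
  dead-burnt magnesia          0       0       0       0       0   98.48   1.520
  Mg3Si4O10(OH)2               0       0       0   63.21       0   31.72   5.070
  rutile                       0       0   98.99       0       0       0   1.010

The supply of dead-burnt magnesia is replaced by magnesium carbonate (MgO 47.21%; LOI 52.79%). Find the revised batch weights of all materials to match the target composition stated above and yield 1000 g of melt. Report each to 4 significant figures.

Revised batch per 1000 g melt:
  zircon: 32.76 g
  Na2B4O7: 68.69 g
  Na2CO3: 159.5 g
  magnesium carbonate: 123.5 g
  Mg3Si4O10(OH)2: 754.3 g
  rutile: 30.71 g
Total batch = 1169 g; LOI loss = 169.6 g

In-progress results appear, rounded to four significant digits, alongside each step. All arithmetic maintains exact precision at each step; exactly one rounding is applied to each reported value. Derived quantities, including the yield, the six compositions, glass mass, LOI, the totals, are carried from the batch weights per 1000 g of glass in full precision, as quoted within problem or answer.
Target oxide masses per 1000 g melt:
  Na2O: 11.49% × 1000 = 114.9 g
  ZrO2: 2.215% × 1000 = 22.15 g
  TiO2: 3.040% × 1000 = 30.40 g
  SiO2: 48.74% × 1000 = 487.4 g
  B2O3: 4.745% × 1000 = 47.45 g
  MgO: 29.76% × 1000 = 297.6 g
Checking each oxide sum with the batch weights as given, under the basis named above (summed amounts equal target values net of answer rounding effects):
  Na2O: 68.69·0.3092 + 159.5·0.5871 = 114.9 g (target 114.9 g)
  ZrO2: 32.76·0.6761 = 22.15 g (target 22.15 g)
  TiO2: 30.71·0.9899 = 30.40 g (target 30.40 g)
  SiO2: 32.76·0.3229 + 754.3·0.6321 = 487.4 g (target 487.4 g)
  B2O3: 68.69·0.6908 = 47.45 g (target 47.45 g)
  MgO: 123.5·0.4721 + 754.3·0.3172 = 297.6 g (target 297.6 g)
Glass-mass sanity pass: total charge less LOI = 999.8 g (the Σ of target masses is 999.9 g; against the stated basis, 1000 g — deltas are rounding alone).
Adding the batch up: Σ batch = 1169 g; Σ batch·LOI gives LOI loss = 169.6 g; yield = glass ÷ total batch = 85.49%.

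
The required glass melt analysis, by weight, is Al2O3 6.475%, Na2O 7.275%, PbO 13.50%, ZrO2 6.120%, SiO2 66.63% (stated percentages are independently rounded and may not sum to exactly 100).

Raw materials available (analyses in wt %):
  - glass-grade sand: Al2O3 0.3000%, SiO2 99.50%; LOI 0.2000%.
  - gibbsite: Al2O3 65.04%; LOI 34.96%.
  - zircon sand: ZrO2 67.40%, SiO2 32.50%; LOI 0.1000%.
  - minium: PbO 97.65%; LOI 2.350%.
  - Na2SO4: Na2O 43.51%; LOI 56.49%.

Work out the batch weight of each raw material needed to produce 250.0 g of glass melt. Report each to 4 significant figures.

Batch per 250.0 g glass melt:
  glass-grade sand: 160.0 g
  gibbsite: 24.15 g
  zircon sand: 22.70 g
  minium: 34.56 g
  Na2SO4: 41.80 g
Total batch = 283.2 g; LOI loss = 33.21 g; yield = 88.27%

The working math maintains full precision through every step; intermediates are printed, rounded to 4 significant digits, as written; exactly one rounding lands on every reported figure; all derived quantities, including the yield, the totals, ignition loss, the five compositions, glass mass, are computed using the weight values for 250.0 g of glass in full float precision, as given in the problem or the answer.
Oxide-by-oxide targets in 250.0 g glass melt:
  Al2O3: 6.475% × 250.0 = 16.19 g
  Na2O: 7.275% × 250.0 = 18.19 g
  PbO: 13.50% × 250.0 = 33.75 g
  ZrO2: 6.120% × 250.0 = 15.30 g
  SiO2: 66.63% × 250.0 = 166.6 g
Oxide-by-oxide audit from the weights as reported, under the basis named above (every target is met by its sum given rounding of the digits):
  Al2O3: 160.0·0.003000 + 24.15·0.6504 = 16.19 g (target 16.19 g)
  Na2O: 41.80·0.4351 = 18.19 g (target 18.19 g)
  PbO: 34.56·0.9765 = 33.75 g (target 33.75 g)
  ZrO2: 22.70·0.6740 = 15.30 g (target 15.30 g)
  SiO2: 160.0·0.9950 + 22.70·0.3250 = 166.6 g (target 166.6 g)
Auditing the glass mass value: batch Σ − ignition loss = 250.0 g (per-oxide target masses sum to 250.0 g; stated basis 250.0 g — gaps are rounding artifacts).
Total batch = Σ batch = 283.2 g; the LOI term Σ batch·LOI equals 33.21 g; glass ÷ batch gives a yield of 88.27%.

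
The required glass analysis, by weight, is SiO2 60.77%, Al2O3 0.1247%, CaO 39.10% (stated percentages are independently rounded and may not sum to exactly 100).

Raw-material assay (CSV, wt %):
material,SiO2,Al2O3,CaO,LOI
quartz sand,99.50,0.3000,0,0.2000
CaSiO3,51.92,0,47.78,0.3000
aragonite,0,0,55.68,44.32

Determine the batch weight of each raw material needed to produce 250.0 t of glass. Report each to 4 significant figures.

Every computation runs at full precision through the solve. The intermediate values appear, rounded to 4 significant figures, when written out. Exactly one rounding goes into each reported number — all derived quantities are re-derived from the weighed amounts for 250.0 t of glass in full precision (LOI, three oxide percentages, net glass mass, the yield, totals), as quoted within the problem or the answer.
The oxide mass targets at 250.0 t glass:
  SiO2: 60.77% × 250.0 = 151.9 t
  Al2O3: 0.1247% × 250.0 = 0.3118 t
  CaO: 39.10% × 250.0 = 97.75 t
Per-oxide balance check with the batch weights as given, relative to the basis at hand (delivered sums recover each target net of answer rounding effects):
  SiO2: 103.9·0.9950 + 93.47·0.5192 = 151.9 t (target 151.9 t)
  Al2O3: 103.9·0.003000 = 0.3117 t (target 0.3118 t)
  CaO: 93.47·0.4778 + 95.35·0.5568 = 97.75 t (target 97.75 t)
Glass-mass bookkeeping: Σ batch − LOI loss = 250.0 t (summing oxide targets gives 250.0 t; the stated basis being 250.0 t — a pure rounding effect).
Batch grand total — Σ batch = 292.7 t; LOI removed, Σ of batch·LOI: 42.75 t; the yield ratio, glass ÷ batch: 85.40%.

Batch per 250.0 t glass:
  quartz sand: 103.9 t
  CaSiO3: 93.47 t
  aragonite: 95.35 t
Total batch = 292.7 t; LOI loss = 42.75 t; yield = 85.40%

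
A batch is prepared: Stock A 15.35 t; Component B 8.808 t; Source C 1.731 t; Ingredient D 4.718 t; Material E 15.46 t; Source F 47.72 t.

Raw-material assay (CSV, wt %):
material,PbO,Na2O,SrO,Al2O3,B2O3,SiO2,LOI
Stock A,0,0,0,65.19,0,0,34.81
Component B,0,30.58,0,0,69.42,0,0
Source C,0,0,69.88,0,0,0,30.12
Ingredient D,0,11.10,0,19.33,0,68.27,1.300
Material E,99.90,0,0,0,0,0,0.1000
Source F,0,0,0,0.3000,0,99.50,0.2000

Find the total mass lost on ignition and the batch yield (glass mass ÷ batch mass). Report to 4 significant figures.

Intermediates are printed with 4-significant-digit rounding between the steps; the whole derivation carries exact precision from first step to last — every reported value includes exactly one rounding. All derived quantities, which include the yield, ignition loss, glass mass, totals, six oxide percentages, are rebuilt in full precision, as they appear in the question or the answer, from the batch weights at 87.75 t of glass.
Loss on ignition, line by line:
  Stock A: 15.35 × 0.3481 = 5.343 t
  Component B: 8.808 × 0 = 0 t
  Source C: 1.731 × 0.3012 = 0.5214 t
  Ingredient D: 4.718 × 0.01300 = 0.06133 t
  Material E: 15.46 × 0.001000 = 0.01546 t
  Source F: 47.72 × 0.002000 = 0.09544 t
Total LOI = 6.037 t
Glass = batch − LOI = 93.79 − 6.037 = 87.75 t

LOI loss = 6.037 t; glass = 87.75 t; yield = 93.56%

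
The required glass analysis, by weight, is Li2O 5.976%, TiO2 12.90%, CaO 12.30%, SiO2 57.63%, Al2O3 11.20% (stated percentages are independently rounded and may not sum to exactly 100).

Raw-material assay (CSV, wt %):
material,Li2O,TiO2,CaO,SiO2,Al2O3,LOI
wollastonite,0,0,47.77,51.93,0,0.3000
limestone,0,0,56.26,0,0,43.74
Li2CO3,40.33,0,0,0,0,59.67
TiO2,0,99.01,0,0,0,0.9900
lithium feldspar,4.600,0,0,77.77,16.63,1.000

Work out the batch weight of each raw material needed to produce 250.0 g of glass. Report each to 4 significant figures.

The working math maintains full precision in all steps — mid-chain values appear (rounded to four significant digits) when written out; every reported result is rounded once only. All derived quantities, which include yield, ignition loss, net glass mass, five oxide percentages, totals, are re-derived in full precision, exactly as shown in problem or answer, using the weight values at 250.0 g of glass.
Oxide mass targets, per 250.0 g glass:
  Li2O: 5.976% × 250.0 = 14.94 g
  TiO2: 12.90% × 250.0 = 32.25 g
  CaO: 12.30% × 250.0 = 30.75 g
  SiO2: 57.63% × 250.0 = 144.1 g
  Al2O3: 11.20% × 250.0 = 28.00 g
Per-oxide balance check applying the batch weights above, for the quoted basis mass (each sum matches its target mass inside rounding margins):
  Li2O: 17.84·0.4033 + 168.4·0.04600 = 14.94 g (target 14.94 g)
  TiO2: 32.57·0.9901 = 32.25 g (target 32.25 g)
  CaO: 25.29·0.4777 + 33.18·0.5626 = 30.75 g (target 30.75 g)
  SiO2: 25.29·0.5193 + 168.4·0.7777 = 144.1 g (target 144.1 g)
  Al2O3: 168.4·0.1663 = 28.00 g (target 28.00 g)
Consistency of the glass mass: batch Σ − ignition loss = 250.0 g (summing oxide targets gives 250.0 g; the stated basis being 250.0 g — rounding explains the deltas).
Batch grand total — Σ batch = 277.3 g; ignition loss, Σ(batch × LOI) = 27.24 g; yield: glass divided by total = 90.18%.

Batch per 250.0 g glass:
  wollastonite: 25.29 g
  limestone: 33.18 g
  Li2CO3: 17.84 g
  TiO2: 32.57 g
  lithium feldspar: 168.4 g
Total batch = 277.3 g; LOI loss = 27.24 g; yield = 90.18%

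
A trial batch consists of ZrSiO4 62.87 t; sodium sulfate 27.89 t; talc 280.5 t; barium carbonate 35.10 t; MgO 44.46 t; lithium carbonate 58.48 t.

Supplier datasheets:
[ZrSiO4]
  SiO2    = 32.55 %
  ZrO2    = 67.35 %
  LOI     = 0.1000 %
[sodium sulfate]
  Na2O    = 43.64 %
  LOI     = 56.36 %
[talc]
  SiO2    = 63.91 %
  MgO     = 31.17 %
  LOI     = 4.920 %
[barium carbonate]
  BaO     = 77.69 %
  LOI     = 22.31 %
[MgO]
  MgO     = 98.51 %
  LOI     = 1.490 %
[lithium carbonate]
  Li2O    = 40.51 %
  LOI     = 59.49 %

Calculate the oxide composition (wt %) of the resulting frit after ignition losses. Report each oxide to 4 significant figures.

Glass mass = 436.4 t (batch 509.3 − LOI 72.87).
Composition: BaO 6.248%, SiO2 45.76%, Li2O 5.428%, MgO 30.07%, Na2O 2.789%, ZrO2 9.702%

Every computation runs at exact precision at each step — the intermediate values are shown (rounded to four significant figures) alongside each step; every reported result is rounded a single time. All derived quantities (ignition loss, the yield, net glass mass, the six compositions, totals) are rebuilt using the weight values on 436.4 t of glass in exact precision, as quoted within the problem or the answer.
Delivered oxide masses:
  BaO: 35.10·0.7769 = 27.27 t
  SiO2: 62.87·0.3255 + 280.5·0.6391 = 199.7 t
  Li2O: 58.48·0.4051 = 23.69 t
  MgO: 280.5·0.3117 + 44.46·0.9851 = 131.2 t
  Na2O: 27.89·0.4364 = 12.17 t
  ZrO2: 62.87·0.6735 = 42.34 t
LOI: 62.87·0.001000 + 27.89·0.5636 + 280.5·0.04920 + 35.10·0.2231 + 44.46·0.01490 + 58.48·0.5949 = 72.87 t
Glass = total batch minus LOI = 509.3 − 72.87 = 436.4 t (the oxide masses sum to this)
wt % = 100 × oxide mass / glass mass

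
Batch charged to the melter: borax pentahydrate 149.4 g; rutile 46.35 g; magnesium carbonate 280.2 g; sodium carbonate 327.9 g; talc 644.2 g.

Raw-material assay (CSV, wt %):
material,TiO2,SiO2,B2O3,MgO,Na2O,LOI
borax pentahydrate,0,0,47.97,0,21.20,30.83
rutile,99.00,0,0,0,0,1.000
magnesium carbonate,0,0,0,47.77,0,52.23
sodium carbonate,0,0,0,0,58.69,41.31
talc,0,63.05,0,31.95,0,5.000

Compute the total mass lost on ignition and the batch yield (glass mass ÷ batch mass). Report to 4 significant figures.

In-progress results are displayed (rounded to four significant digits) as written. The working math carries full float precision at each step. Each reported result is rounded just once; all derived quantities (glass mass, yield, the totals, LOI, five oxide percentages) are computed starting from the weights for 1088 g of glass at full precision as given in the problem or answer text.
Ignition loss by material:
  borax pentahydrate: 149.4 × 0.3083 = 46.06 g
  rutile: 46.35 × 0.01000 = 0.4635 g
  magnesium carbonate: 280.2 × 0.5223 = 146.3 g
  sodium carbonate: 327.9 × 0.4131 = 135.5 g
  talc: 644.2 × 0.05000 = 32.21 g
Total LOI = 360.5 g
Glass = batch − LOI = 1448 − 360.5 = 1088 g

LOI loss = 360.5 g; glass = 1088 g; yield = 75.10%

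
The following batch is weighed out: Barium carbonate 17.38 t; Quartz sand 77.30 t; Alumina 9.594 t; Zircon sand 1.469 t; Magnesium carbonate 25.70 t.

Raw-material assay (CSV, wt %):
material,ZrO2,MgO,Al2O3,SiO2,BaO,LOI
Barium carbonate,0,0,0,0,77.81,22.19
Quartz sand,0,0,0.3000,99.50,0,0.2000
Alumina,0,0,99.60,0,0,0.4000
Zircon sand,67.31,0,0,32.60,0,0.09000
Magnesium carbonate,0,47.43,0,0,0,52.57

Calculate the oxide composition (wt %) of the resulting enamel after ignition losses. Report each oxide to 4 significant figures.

Glass mass = 113.9 t (batch 131.4 − LOI 17.56).
Composition: ZrO2 0.8683%, MgO 10.70%, Al2O3 8.594%, SiO2 67.96%, BaO 11.87%

Full float precision is maintained at all times; intermediates are shown rounded off to 4 significant digits alongside each step — every reported figure takes a single rounding. Derived quantities (totals, glass mass, yield, LOI, the five compositions) are recomputed from the batch weights for 113.9 t of glass at full precision as quoted within either problem or answer.
Per-oxide mass from batch:
  ZrO2: 1.469·0.6731 = 0.9888 t
  MgO: 25.70·0.4743 = 12.19 t
  Al2O3: 77.30·0.003000 + 9.594·0.9960 = 9.788 t
  SiO2: 77.30·0.9950 + 1.469·0.3260 = 77.39 t
  BaO: 17.38·0.7781 = 13.52 t
LOI: 17.38·0.2219 + 77.30·0.002000 + 9.594·0.004000 + 1.469·9.000e-04 + 25.70·0.5257 = 17.56 t
Net of LOI, the glass mass = 131.4 − 17.56 = 113.9 t (the oxide masses sum to this)
each wt % is 100 × oxide ÷ glass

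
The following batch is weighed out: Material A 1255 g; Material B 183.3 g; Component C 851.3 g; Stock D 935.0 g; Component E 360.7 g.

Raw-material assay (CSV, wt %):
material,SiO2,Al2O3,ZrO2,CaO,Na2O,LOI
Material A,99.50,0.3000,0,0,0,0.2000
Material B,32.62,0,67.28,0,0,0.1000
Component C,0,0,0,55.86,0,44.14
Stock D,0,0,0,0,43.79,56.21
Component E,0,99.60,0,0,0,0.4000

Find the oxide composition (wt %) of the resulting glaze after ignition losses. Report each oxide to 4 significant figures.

Full precision is kept through every step — in-progress results appear rounded to four significant digits within the worked lines — each reported value is rounded exactly once. Derived quantities (the five compositions, yield, ignition loss, glass mass, the totals) are re-derived in full precision from the batch weights at 2680 g of glass, as given in the question or the answer.
Oxide masses out of the charge:
  SiO2: 1255·0.9950 + 183.3·0.3262 = 1309 g
  Al2O3: 1255·0.003000 + 360.7·0.9960 = 363.0 g
  ZrO2: 183.3·0.6728 = 123.3 g
  CaO: 851.3·0.5586 = 475.5 g
  Na2O: 935.0·0.4379 = 409.4 g
LOI: 1255·0.002000 + 183.3·0.001000 + 851.3·0.4414 + 935.0·0.5621 + 360.7·0.004000 = 905.5 g
batch − LOI leaves glass = 3585 − 905.5 = 2680 g (= the summed oxide contributions)
each wt % is 100 × oxide ÷ glass

Glass mass = 2680 g (batch 3585 − LOI 905.5).
Composition: SiO2 48.83%, Al2O3 13.55%, ZrO2 4.602%, CaO 17.74%, Na2O 15.28%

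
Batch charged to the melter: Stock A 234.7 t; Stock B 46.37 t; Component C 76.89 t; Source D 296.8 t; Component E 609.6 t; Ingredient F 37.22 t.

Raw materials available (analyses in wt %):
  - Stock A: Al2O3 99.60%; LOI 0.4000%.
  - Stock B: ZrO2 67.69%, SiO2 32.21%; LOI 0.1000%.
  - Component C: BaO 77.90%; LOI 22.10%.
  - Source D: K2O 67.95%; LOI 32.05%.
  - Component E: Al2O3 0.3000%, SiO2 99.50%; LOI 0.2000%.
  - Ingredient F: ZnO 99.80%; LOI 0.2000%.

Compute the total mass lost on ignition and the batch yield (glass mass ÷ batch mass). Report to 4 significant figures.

LOI loss = 114.4 t; glass = 1187 t; yield = 91.21%

Values along the way appear, with 4-significant-digit rounding, within the worked lines; every computation carries full precision in all steps; every reported value sees exactly one rounding; derived quantities are recomputed in full float precision (LOI, glass mass, the yield, six oxide percentages, the totals) using the weight values per 1187 t of glass, as given in the problem or the answer.
Per-material ignition loss:
  Stock A: 234.7 × 0.004000 = 0.9388 t
  Stock B: 46.37 × 0.001000 = 0.04637 t
  Component C: 76.89 × 0.2210 = 16.99 t
  Source D: 296.8 × 0.3205 = 95.12 t
  Component E: 609.6 × 0.002000 = 1.219 t
  Ingredient F: 37.22 × 0.002000 = 0.07444 t
Total LOI = 114.4 t
Glass = batch − LOI = 1302 − 114.4 = 1187 t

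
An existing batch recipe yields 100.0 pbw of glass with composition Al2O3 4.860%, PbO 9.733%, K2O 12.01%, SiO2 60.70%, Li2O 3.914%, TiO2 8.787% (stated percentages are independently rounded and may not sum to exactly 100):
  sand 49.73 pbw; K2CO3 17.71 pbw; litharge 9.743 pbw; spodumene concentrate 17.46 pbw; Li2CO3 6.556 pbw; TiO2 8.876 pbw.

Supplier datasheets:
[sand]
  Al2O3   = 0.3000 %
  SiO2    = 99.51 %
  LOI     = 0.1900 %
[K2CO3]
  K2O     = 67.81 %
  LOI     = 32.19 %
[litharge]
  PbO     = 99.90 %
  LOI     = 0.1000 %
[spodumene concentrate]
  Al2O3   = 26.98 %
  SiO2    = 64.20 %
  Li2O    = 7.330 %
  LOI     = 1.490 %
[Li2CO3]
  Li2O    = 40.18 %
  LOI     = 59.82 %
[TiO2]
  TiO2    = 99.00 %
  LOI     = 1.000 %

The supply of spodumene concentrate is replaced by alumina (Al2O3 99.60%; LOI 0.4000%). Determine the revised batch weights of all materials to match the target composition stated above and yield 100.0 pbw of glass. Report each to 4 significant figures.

Revised batch per 100.0 pbw glass:
  sand: 61.00 pbw
  K2CO3: 17.71 pbw
  litharge: 9.743 pbw
  alumina: 4.696 pbw
  Li2CO3: 9.741 pbw
  TiO2: 8.876 pbw
Total batch = 111.8 pbw; LOI loss = 11.76 pbw

Each numeric step keeps exact precision through every step. Mid-chain values are printed, with 4-significant-figure rounding, on the page — every reported figure receives exactly one rounding; derived quantities, including LOI, totals, glass mass, the yield, the six compositions, are recomputed from the batch weights on 100.0 pbw of glass at full precision precisely as stated by the problem or answer text.
Per-oxide target masses for 100.0 pbw glass:
  Al2O3: 4.860% × 100.0 = 4.860 pbw
  PbO: 9.733% × 100.0 = 9.733 pbw
  K2O: 12.01% × 100.0 = 12.01 pbw
  SiO2: 60.70% × 100.0 = 60.70 pbw
  Li2O: 3.914% × 100.0 = 3.914 pbw
  TiO2: 8.787% × 100.0 = 8.787 pbw
Oxide-by-oxide audit on the weights just shown, at the basis given (delivered sums recover each target given rounding of the digits):
  Al2O3: 61.00·0.003000 + 4.696·0.9960 = 4.860 pbw (target 4.860 pbw)
  PbO: 9.743·0.9990 = 9.733 pbw (target 9.733 pbw)
  K2O: 17.71·0.6781 = 12.01 pbw (target 12.01 pbw)
  SiO2: 61.00·0.9951 = 60.70 pbw (target 60.70 pbw)
  Li2O: 9.741·0.4018 = 3.914 pbw (target 3.914 pbw)
  TiO2: 8.876·0.9900 = 8.787 pbw (target 8.787 pbw)
The glass-mass cross-check: Σ batch − LOI loss = 100.0 pbw (the Σ of target masses is 100.0 pbw; the stated basis being 100.0 pbw — a pure rounding effect).
Summing the batch: Σ batch = 111.8 pbw; loss to ignition Σ batch·LOI = 11.76 pbw; the yield ratio, glass ÷ batch: 89.48%.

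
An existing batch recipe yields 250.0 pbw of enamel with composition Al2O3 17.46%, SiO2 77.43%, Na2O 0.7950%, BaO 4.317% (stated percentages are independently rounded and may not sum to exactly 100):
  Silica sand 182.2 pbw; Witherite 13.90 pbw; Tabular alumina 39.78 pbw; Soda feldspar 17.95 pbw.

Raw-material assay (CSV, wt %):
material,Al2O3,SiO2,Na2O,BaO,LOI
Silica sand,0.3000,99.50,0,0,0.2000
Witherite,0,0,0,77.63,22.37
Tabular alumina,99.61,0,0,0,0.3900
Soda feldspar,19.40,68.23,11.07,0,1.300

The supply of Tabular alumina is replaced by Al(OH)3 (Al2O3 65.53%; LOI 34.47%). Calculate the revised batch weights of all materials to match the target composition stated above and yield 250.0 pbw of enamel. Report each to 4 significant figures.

Mid-chain values are displayed rounded off to 4 significant figures in the working — all arithmetic holds full float precision through every step. Each reported number undergoes a single rounding — derived quantities, including totals, ignition loss, net glass mass, the yield, four oxide percentages, are recomputed from the batch weights for 250.0 pbw of glass in exact precision, as given in the problem or answer text.
Oxide mass targets, per 250.0 pbw enamel:
  Al2O3: 17.46% × 250.0 = 43.65 pbw
  SiO2: 77.43% × 250.0 = 193.6 pbw
  Na2O: 0.7950% × 250.0 = 1.988 pbw
  BaO: 4.317% × 250.0 = 10.79 pbw
Sums-versus-targets review from the weights as reported, per the basis as stated (sums match the target masses net of answer rounding effects):
  Al2O3: 182.2·0.003000 + 60.46·0.6553 + 17.95·0.1940 = 43.65 pbw (target 43.65 pbw)
  SiO2: 182.2·0.9950 + 17.95·0.6823 = 193.5 pbw (target 193.6 pbw)
  Na2O: 17.95·0.1107 = 1.987 pbw (target 1.988 pbw)
  BaO: 13.90·0.7763 = 10.79 pbw (target 10.79 pbw)
Auditing the glass mass value: net batch after ignition = 250.0 pbw (the Σ of target masses is 250.0 pbw; versus the stated basis of 250.0 pbw — deltas are rounding alone).
Summing the batch: Σ batch = 274.5 pbw; the LOI term Σ batch·LOI equals 24.55 pbw; yield, glass over the total, = 91.06%.

Revised batch per 250.0 pbw enamel:
  Silica sand: 182.2 pbw
  Witherite: 13.90 pbw
  Al(OH)3: 60.46 pbw
  Soda feldspar: 17.95 pbw
Total batch = 274.5 pbw; LOI loss = 24.55 pbw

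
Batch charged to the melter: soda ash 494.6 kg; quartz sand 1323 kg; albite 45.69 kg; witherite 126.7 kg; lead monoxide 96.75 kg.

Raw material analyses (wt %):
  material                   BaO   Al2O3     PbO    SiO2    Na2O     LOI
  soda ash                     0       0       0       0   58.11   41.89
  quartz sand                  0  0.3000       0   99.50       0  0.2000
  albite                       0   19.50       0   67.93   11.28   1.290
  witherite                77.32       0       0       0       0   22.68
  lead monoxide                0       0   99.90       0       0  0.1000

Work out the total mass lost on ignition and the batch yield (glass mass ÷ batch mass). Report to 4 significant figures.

Full precision is held from start to finish; the intermediate values are shown rounded off to 4 significant digits in the working. Every reported result carries a single rounding — the derived quantities, which include glass mass, totals, five oxide percentages, LOI, the yield, are recomputed at full precision, as set out in the question or the answer, from the weighed amounts for 1847 kg of glass.
Each material's LOI contribution:
  soda ash: 494.6 × 0.4189 = 207.2 kg
  quartz sand: 1323 × 0.002000 = 2.646 kg
  albite: 45.69 × 0.01290 = 0.5894 kg
  witherite: 126.7 × 0.2268 = 28.74 kg
  lead monoxide: 96.75 × 0.001000 = 0.09675 kg
Total LOI = 239.3 kg
Glass = batch − LOI = 2087 − 239.3 = 1847 kg

LOI loss = 239.3 kg; glass = 1847 kg; yield = 88.53%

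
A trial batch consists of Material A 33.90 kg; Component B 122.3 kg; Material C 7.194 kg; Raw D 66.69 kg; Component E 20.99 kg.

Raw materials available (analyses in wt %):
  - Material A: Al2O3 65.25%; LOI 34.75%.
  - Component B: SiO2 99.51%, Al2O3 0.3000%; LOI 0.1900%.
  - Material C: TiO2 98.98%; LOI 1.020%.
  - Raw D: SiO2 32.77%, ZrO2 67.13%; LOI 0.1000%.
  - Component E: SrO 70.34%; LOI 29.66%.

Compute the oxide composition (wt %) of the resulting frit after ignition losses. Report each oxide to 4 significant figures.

Glass mass = 232.7 kg (batch 251.1 − LOI 18.38).
Composition: SiO2 61.69%, TiO2 3.060%, Al2O3 9.664%, ZrO2 19.24%, SrO 6.345%

Mid-chain values are printed, rounded to four significant figures, as written. Each numeric step runs at exact precision at all times. Each reported result receives exactly one rounding. The derived quantities are rebuilt in exact precision (LOI, yield, the five compositions, glass mass, the totals) from the batch weights at 232.7 kg of glass, as quoted within the question or the answer.
Oxide-by-oxide delivered mass:
  SiO2: 122.3·0.9951 + 66.69·0.3277 = 143.6 kg
  TiO2: 7.194·0.9898 = 7.121 kg
  Al2O3: 33.90·0.6525 + 122.3·0.003000 = 22.49 kg
  ZrO2: 66.69·0.6713 = 44.77 kg
  SrO: 20.99·0.7034 = 14.76 kg
LOI: 33.90·0.3475 + 122.3·0.001900 + 7.194·0.01020 + 66.69·0.001000 + 20.99·0.2966 = 18.38 kg
Glass mass = batch − LOI = 251.1 − 18.38 = 232.7 kg (= Σ oxide masses)
each wt % is 100 × oxide ÷ glass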